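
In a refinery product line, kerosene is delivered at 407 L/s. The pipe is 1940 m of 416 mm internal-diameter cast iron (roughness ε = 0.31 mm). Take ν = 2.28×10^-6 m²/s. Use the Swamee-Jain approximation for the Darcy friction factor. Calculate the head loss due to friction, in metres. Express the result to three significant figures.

h_f ≈ 40.7 m

V = 4Q/(πD²) = 4·0.407/(π·0.416²) = 2.994 m/s
Re = VD/ν = 2.994·0.416/2.28×10^-6 = 5.46×10^5 → turbulent
ε/D = 0.31/416 = 7.45×10^-4
Swamee-Jain: f = 0.01909
h_f = f(L/D)V²/(2g) = 0.01909·(1940/0.416)·2.994²/(2·9.81) = 40.70 m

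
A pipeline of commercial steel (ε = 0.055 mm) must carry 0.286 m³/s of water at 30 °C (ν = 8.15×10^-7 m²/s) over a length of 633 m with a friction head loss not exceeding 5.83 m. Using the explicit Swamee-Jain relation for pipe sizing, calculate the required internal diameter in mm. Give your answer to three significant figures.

D ≈ 404 mm

Swamee-Jain (Type III): D = 0.66·[ε^1.25·(LQ²/(gh_f))^4.75 + ν·Q^9.4·(L/(gh_f))^5.2]^0.04
LQ²/(gh_f) = 0.9053; L/(gh_f) = 11.07
Term 1 = ε^1.25·(…)^4.75 = 2.95×10^-6; Term 2 = ν·Q^9.4·(…)^5.2 = 1.70×10^-6
D = 0.66·(2.95×10^-6 + 1.70×10^-6)^0.04 = 0.4039 m = 404 mm
Check: V = 2.23 m/s, Re = 1.11×10^6, f = 0.01391, h_f = 5.54 m ≈ 5.83 m ✓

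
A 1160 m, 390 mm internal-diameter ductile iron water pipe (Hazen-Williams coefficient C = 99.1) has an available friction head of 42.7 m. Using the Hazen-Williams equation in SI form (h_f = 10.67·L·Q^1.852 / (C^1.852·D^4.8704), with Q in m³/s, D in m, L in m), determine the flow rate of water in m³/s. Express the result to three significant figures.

Rearranging: Q = [h_f·C^1.852·D^4.8704 / (10.67·L)]^(1/1.852)
Q = [42.7·99.1^1.852·0.390^4.8704 / (10.67·1160)]^0.540 = 0.3901 m³/s

Q ≈ 0.390 m³/s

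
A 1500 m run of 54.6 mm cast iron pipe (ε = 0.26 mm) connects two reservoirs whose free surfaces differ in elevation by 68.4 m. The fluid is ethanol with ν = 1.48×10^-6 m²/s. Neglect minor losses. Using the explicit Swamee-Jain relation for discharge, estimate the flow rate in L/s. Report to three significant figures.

Swamee-Jain (Type II): Q = -0.965·√(gD⁵h_f/L)·ln[ε/(3.7D) + √(3.17ν²L/(gD³h_f))]
√(gD⁵h_f/L) = √(9.81·0.0546⁵·68.4/1500) = 4.659×10^-4
ε/(3.7D) = 0.00129; √(3.17ν²L/(gD³h_f)) = 3.09×10^-4
Q = -0.965·4.659×10^-4·ln(0.001596) = 0.002896 m³/s
Check: V = 1.24 m/s, Re = 4.56×10^4, f = 0.03232, h_f = 69.2 m ≈ 68.4 m ✓

Q ≈ 2.90 L/s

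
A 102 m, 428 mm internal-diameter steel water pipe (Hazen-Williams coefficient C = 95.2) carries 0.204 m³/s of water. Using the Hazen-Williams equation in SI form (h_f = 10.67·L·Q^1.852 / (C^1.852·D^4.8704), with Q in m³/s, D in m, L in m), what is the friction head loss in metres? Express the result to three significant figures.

h_f ≈ 0.774 m

h_f = 10.67·102·0.204^1.852 / (95.2^1.852·0.428^4.8704) = 0.7741 m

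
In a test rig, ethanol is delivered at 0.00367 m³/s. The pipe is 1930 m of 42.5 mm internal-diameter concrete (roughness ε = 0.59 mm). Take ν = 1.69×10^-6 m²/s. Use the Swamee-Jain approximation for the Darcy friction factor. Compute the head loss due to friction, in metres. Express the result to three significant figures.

V = 4Q/(πD²) = 4·0.00367/(π·0.0425²) = 2.587 m/s
Re = VD/ν = 2.587·0.0425/1.69×10^-6 = 6.51×10^4 → turbulent
ε/D = 0.59/42.5 = 0.0139
Swamee-Jain: f = 0.04355
h_f = f(L/D)V²/(2g) = 0.04355·(1930/0.0425)·2.587²/(2·9.81) = 674.7 m

h_f ≈ 675 m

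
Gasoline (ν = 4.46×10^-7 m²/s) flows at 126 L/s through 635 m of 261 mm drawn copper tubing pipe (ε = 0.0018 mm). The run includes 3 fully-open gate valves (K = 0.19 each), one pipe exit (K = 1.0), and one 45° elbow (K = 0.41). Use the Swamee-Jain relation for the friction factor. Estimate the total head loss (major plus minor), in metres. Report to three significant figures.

H_L ≈ 8.27 m

V = 4Q/(πD²) = 2.355 m/s; V²/2g = 0.2827 m
Re = 1.38×10^6, ε/D = 6.90×10^-6 → f = 0.01121 (Swamee-Jain)
Major: h_f = f(L/D)·V²/2g = 0.01121·2433·0.2827 = 7.713 m
Minor: ΣK = 1.98; h_m = ΣK·V²/2g = 0.5597 m
Total H_L = 7.713 + 0.5597 = 8.272 m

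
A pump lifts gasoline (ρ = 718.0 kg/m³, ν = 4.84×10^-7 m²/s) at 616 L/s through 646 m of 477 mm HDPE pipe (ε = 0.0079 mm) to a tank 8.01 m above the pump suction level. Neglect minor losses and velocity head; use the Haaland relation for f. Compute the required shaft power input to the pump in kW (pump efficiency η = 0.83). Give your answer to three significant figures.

P_shaft ≈ 85.7 kW

V = 4Q/(πD²) = 3.447 m/s; Re = 3.40×10^6; ε/D = 1.66×10^-5; f = 0.01022
h_f = f(L/D)V²/2g = 8.378 m
Total head H = z + h_f = 8.01 + 8.378 = 16.39 m
P_hyd = ρgQH = 718.0·9.81·0.616·16.39 = 71.11 kW
P_shaft = P_hyd/η = 71.11/0.83 = 85.67 kW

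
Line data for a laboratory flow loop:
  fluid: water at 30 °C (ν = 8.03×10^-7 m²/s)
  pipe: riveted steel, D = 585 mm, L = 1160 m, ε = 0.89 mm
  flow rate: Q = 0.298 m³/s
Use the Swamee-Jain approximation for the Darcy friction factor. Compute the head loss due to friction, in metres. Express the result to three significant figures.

V = 4Q/(πD²) = 4·0.298/(π·0.585²) = 1.109 m/s
Re = VD/ν = 1.109·0.585/8.03×10^-7 = 8.08×10^5 → turbulent
ε/D = 0.89/585 = 0.00152
Swamee-Jain: f = 0.02218
h_f = f(L/D)V²/(2g) = 0.02218·(1160/0.585)·1.109²/(2·9.81) = 2.755 m

h_f ≈ 2.75 m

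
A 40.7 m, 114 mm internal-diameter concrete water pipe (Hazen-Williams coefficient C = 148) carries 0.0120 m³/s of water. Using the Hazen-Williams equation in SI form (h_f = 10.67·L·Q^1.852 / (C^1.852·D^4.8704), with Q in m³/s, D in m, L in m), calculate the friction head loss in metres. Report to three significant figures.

h_f ≈ 0.451 m

h_f = 10.67·40.7·0.0120^1.852 / (148^1.852·0.114^4.8704) = 0.4512 m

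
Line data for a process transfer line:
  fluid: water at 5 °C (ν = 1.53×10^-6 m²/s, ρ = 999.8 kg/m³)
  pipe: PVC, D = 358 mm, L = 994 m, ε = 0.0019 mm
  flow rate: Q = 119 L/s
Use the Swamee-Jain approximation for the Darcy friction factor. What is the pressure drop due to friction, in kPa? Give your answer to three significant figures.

V = 4Q/(πD²) = 4·0.119/(π·0.358²) = 1.182 m/s
Re = VD/ν = 1.182·0.358/1.53×10^-6 = 2.77×10^5 → turbulent
ε/D = 0.0019/358 = 5.31×10^-6
Swamee-Jain: f = 0.01465
h_f = f(L/D)V²/(2g) = 0.01465·(994/0.358)·1.182²/(2·9.81) = 2.898 m
Δp = ρg·h_f = 999.8·9.81·2.898 = 28.43 kPa

Δp ≈ 28.4 kPa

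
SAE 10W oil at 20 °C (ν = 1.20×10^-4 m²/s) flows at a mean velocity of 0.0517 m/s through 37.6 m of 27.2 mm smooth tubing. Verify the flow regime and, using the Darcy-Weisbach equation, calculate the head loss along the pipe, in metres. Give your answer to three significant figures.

Re = VD/ν = 0.0517·0.02720/1.20×10^-4 = 11.7 → laminar (Re < 2300)
f = 64/Re = 5.461
h_f = f(L/D)V²/(2g) = 5.461·(37.6/0.02720)·0.0517²/(2·9.81) = 1.028 m

h_f ≈ 1.03 m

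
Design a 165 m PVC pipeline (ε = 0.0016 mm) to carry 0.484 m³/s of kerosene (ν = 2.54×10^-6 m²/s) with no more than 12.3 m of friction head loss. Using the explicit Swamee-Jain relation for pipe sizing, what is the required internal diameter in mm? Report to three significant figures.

Swamee-Jain (Type III): D = 0.66·[ε^1.25·(LQ²/(gh_f))^4.75 + ν·Q^9.4·(L/(gh_f))^5.2]^0.04
LQ²/(gh_f) = 0.3203; L/(gh_f) = 1.367
Term 1 = ε^1.25·(…)^4.75 = 2.55×10^-10; Term 2 = ν·Q^9.4·(…)^5.2 = 1.41×10^-8
D = 0.66·(2.55×10^-10 + 1.41×10^-8)^0.04 = 0.3205 m = 320 mm
Check: V = 6.00 m/s, Re = 7.57×10^5, f = 0.01228, h_f = 11.6 m ≈ 12.3 m ✓

D ≈ 320 mm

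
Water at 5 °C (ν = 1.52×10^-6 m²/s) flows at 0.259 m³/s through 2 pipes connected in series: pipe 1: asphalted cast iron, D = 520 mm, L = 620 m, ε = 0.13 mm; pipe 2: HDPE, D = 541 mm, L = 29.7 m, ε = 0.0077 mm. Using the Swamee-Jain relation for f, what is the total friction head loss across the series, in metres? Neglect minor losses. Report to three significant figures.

Pipe 1: V = 1.220 m/s, Re = 4.17×10^5, ε/D = 2.50×10^-4, f = 0.01619, h_1 = f(L/D)V²/2g = 1.464 m
Pipe 2: V = 1.127 m/s, Re = 4.01×10^5, ε/D = 1.42×10^-5, f = 0.01382, h_2 = f(L/D)V²/2g = 0.04910 m
Series → Q common, losses add: H = Σh = 1.513 m

H ≈ 1.51 m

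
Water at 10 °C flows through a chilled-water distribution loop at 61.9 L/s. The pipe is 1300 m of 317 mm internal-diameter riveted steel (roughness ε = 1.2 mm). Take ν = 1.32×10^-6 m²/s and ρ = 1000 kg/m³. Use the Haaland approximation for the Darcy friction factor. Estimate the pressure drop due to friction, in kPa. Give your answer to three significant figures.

V = 4Q/(πD²) = 4·0.0619/(π·0.317²) = 0.7843 m/s
Re = VD/ν = 0.7843·0.317/1.32×10^-6 = 1.88×10^5 → turbulent
ε/D = 1.2/317 = 0.00379
Haaland: f = 0.02857
h_f = f(L/D)V²/(2g) = 0.02857·(1300/0.317)·0.7843²/(2·9.81) = 3.673 m
Δp = ρg·h_f = 1000·9.81·3.673 = 36.03 kPa

Δp ≈ 36.0 kPa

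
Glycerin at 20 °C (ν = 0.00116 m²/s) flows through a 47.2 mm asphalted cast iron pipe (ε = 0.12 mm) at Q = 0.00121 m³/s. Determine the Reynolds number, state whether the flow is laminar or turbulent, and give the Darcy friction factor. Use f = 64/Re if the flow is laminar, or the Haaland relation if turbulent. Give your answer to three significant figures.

V = 4Q/(πD²) = 0.6915 m/s
Re = VD/ν = 0.6915·0.0472/0.00116 = 28.1
Re < 2300 → laminar → f = 64/Re = 2.274

Re ≈ 28.1; laminar; f = 64/Re ≈ 2.27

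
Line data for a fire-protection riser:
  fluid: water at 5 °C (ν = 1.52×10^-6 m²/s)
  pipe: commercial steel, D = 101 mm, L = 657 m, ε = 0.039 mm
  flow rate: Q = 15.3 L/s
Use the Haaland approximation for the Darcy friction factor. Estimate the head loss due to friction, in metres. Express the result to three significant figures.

h_f ≈ 22.9 m

V = 4Q/(πD²) = 4·0.0153/(π·0.101²) = 1.910 m/s
Re = VD/ν = 1.910·0.101/1.52×10^-6 = 1.27×10^5 → turbulent
ε/D = 0.039/101 = 3.86×10^-4
Haaland: f = 0.01897
h_f = f(L/D)V²/(2g) = 0.01897·(657/0.101)·1.910²/(2·9.81) = 22.93 m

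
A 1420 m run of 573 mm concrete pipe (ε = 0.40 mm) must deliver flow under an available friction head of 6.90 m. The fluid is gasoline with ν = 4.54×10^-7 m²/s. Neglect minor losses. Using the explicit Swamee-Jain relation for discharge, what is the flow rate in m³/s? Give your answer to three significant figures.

Swamee-Jain (Type II): Q = -0.965·√(gD⁵h_f/L)·ln[ε/(3.7D) + √(3.17ν²L/(gD³h_f))]
√(gD⁵h_f/L) = √(9.81·0.573⁵·6.90/1420) = 0.05426
ε/(3.7D) = 1.89×10^-4; √(3.17ν²L/(gD³h_f)) = 8.54×10^-6
Q = -0.965·0.05426·ln(1.972×10^-4) = 0.4467 m³/s
Check: V = 1.73 m/s, Re = 2.19×10^6, f = 0.01827, h_f = 6.93 m ≈ 6.90 m ✓

Q ≈ 0.447 m³/s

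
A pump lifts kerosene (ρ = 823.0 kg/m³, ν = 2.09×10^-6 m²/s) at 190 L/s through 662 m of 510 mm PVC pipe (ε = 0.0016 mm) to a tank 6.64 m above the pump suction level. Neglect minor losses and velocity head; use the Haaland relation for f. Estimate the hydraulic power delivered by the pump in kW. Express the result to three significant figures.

V = 4Q/(πD²) = 0.9301 m/s; Re = 2.27×10^5; ε/D = 3.14×10^-6; f = 0.01514
h_f = f(L/D)V²/2g = 0.8667 m
Total head H = z + h_f = 6.64 + 0.8667 = 7.507 m
P_hyd = ρgQH = 823.0·9.81·0.190·7.507 = 11.52 kW

P_hyd ≈ 11.5 kW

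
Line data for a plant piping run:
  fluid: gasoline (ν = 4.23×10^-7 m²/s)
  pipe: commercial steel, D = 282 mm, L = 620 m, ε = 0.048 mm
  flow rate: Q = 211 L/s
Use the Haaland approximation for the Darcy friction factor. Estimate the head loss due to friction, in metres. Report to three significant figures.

V = 4Q/(πD²) = 4·0.211/(π·0.282²) = 3.378 m/s
Re = VD/ν = 3.378·0.282/4.23×10^-7 = 2.25×10^6 → turbulent
ε/D = 0.048/282 = 1.70×10^-4
Haaland: f = 0.01377
h_f = f(L/D)V²/(2g) = 0.01377·(620/0.282)·3.378²/(2·9.81) = 17.60 m

h_f ≈ 17.6 m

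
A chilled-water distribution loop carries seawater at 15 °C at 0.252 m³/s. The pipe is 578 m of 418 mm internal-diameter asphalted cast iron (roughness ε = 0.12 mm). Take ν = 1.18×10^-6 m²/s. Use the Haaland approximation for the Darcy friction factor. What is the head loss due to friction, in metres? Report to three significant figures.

V = 4Q/(πD²) = 4·0.252/(π·0.418²) = 1.836 m/s
Re = VD/ν = 1.836·0.418/1.18×10^-6 = 6.51×10^5 → turbulent
ε/D = 0.12/418 = 2.87×10^-4
Haaland: f = 0.01580
h_f = f(L/D)V²/(2g) = 0.01580·(578/0.418)·1.836²/(2·9.81) = 3.754 m

h_f ≈ 3.75 m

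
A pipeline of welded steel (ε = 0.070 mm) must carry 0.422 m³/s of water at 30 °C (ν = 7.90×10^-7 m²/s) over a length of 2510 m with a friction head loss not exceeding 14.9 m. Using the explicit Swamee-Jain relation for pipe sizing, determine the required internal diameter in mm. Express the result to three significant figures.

D ≈ 514 mm

Swamee-Jain (Type III): D = 0.66·[ε^1.25·(LQ²/(gh_f))^4.75 + ν·Q^9.4·(L/(gh_f))^5.2]^0.04
LQ²/(gh_f) = 3.058; L/(gh_f) = 17.17
Term 1 = ε^1.25·(…)^4.75 = 0.00129; Term 2 = ν·Q^9.4·(…)^5.2 = 6.26×10^-4
D = 0.66·(0.00129 + 6.26×10^-4)^0.04 = 0.5139 m = 514 mm
Check: V = 2.03 m/s, Re = 1.32×10^6, f = 0.01376, h_f = 14.2 m ≈ 14.9 m ✓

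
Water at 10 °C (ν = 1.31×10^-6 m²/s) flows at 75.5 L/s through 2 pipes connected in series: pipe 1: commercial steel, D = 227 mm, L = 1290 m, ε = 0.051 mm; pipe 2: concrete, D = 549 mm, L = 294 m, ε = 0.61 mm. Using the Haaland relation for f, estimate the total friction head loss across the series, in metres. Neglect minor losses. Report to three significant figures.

H ≈ 16.3 m

Pipe 1: V = 1.866 m/s, Re = 3.23×10^5, ε/D = 2.25×10^-4, f = 0.01613, h_1 = f(L/D)V²/2g = 16.26 m
Pipe 2: V = 0.3189 m/s, Re = 1.34×10^5, ε/D = 0.00111, f = 0.02186, h_2 = f(L/D)V²/2g = 0.06069 m
Series → Q common, losses add: H = Σh = 16.32 m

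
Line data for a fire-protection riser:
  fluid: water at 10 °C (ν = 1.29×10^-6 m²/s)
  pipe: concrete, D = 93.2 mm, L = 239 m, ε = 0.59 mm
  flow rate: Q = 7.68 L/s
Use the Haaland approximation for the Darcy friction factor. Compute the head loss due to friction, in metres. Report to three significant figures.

V = 4Q/(πD²) = 4·0.00768/(π·0.0932²) = 1.126 m/s
Re = VD/ν = 1.126·0.0932/1.29×10^-6 = 8.13×10^4 → turbulent
ε/D = 0.59/93.2 = 0.00633
Haaland: f = 0.03362
h_f = f(L/D)V²/(2g) = 0.03362·(239/0.0932)·1.126²/(2·9.81) = 5.569 m

h_f ≈ 5.57 m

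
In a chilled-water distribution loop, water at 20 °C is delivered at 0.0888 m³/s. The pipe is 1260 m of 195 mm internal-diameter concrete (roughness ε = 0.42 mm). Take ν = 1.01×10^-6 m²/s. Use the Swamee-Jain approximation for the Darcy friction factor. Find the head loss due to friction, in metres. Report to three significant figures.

h_f ≈ 70.7 m

V = 4Q/(πD²) = 4·0.0888/(π·0.195²) = 2.973 m/s
Re = VD/ν = 2.973·0.195/1.01×10^-6 = 5.74×10^5 → turbulent
ε/D = 0.42/195 = 0.00215
Swamee-Jain: f = 0.02430
h_f = f(L/D)V²/(2g) = 0.02430·(1260/0.195)·2.973²/(2·9.81) = 70.74 m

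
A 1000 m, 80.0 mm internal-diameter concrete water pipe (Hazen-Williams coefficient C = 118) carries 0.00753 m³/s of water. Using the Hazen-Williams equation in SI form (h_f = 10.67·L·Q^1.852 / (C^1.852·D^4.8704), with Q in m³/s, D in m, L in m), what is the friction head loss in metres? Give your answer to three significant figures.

h_f ≈ 39.9 m

h_f = 10.67·1000·0.00753^1.852 / (118^1.852·0.0800^4.8704) = 39.93 m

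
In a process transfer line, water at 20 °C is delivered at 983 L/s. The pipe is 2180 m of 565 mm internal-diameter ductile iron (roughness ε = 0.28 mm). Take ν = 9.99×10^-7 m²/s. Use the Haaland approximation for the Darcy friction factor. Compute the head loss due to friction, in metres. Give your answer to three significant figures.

V = 4Q/(πD²) = 4·0.983/(π·0.565²) = 3.921 m/s
Re = VD/ν = 3.921·0.565/9.99×10^-7 = 2.22×10^6 → turbulent
ε/D = 0.28/565 = 4.96×10^-4
Haaland: f = 0.01690
h_f = f(L/D)V²/(2g) = 0.01690·(2180/0.565)·3.921²/(2·9.81) = 51.10 m

h_f ≈ 51.1 m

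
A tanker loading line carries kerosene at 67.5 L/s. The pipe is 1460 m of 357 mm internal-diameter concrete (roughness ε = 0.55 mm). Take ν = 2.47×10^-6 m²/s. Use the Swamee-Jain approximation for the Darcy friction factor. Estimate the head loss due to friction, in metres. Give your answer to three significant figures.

V = 4Q/(πD²) = 4·0.0675/(π·0.357²) = 0.6743 m/s
Re = VD/ν = 0.6743·0.357/2.47×10^-6 = 9.75×10^4 → turbulent
ε/D = 0.55/357 = 0.00154
Swamee-Jain: f = 0.02411
h_f = f(L/D)V²/(2g) = 0.02411·(1460/0.357)·0.6743²/(2·9.81) = 2.285 m

h_f ≈ 2.29 m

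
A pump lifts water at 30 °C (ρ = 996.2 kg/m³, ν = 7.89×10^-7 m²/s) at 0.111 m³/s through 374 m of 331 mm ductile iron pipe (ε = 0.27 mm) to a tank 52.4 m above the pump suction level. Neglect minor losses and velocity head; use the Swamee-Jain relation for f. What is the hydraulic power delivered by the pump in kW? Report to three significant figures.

V = 4Q/(πD²) = 1.290 m/s; Re = 5.41×10^5; ε/D = 8.16×10^-4; f = 0.01945
h_f = f(L/D)V²/2g = 1.864 m
Total head H = z + h_f = 52.4 + 1.864 = 54.26 m
P_hyd = ρgQH = 996.2·9.81·0.111·54.26 = 58.86 kW

P_hyd ≈ 58.9 kW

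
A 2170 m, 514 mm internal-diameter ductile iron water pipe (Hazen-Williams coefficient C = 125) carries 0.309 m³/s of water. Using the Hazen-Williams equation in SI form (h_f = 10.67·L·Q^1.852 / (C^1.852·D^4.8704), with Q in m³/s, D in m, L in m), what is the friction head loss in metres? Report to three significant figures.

h_f = 10.67·2170·0.309^1.852 / (125^1.852·0.514^4.8704) = 8.796 m

h_f ≈ 8.80 m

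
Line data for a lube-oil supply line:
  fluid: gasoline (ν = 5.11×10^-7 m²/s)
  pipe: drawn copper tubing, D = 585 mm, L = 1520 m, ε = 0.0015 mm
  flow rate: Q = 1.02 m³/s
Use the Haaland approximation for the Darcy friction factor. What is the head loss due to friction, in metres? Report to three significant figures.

V = 4Q/(πD²) = 4·1.02/(π·0.585²) = 3.795 m/s
Re = VD/ν = 3.795·0.585/5.11×10^-7 = 4.34×10^6 → turbulent
ε/D = 0.0015/585 = 2.56×10^-6
Haaland: f = 0.009300
h_f = f(L/D)V²/(2g) = 0.009300·(1520/0.585)·3.795²/(2·9.81) = 17.74 m

h_f ≈ 17.7 m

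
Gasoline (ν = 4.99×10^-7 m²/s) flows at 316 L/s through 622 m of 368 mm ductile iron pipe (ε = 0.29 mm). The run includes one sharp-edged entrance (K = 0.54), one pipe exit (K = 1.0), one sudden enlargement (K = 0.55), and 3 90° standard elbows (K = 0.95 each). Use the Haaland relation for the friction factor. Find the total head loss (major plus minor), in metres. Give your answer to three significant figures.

H_L ≈ 16.5 m

V = 4Q/(πD²) = 2.971 m/s; V²/2g = 0.4499 m
Re = 2.19×10^6, ε/D = 7.88×10^-4 → f = 0.01873 (Haaland)
Major: h_f = f(L/D)·V²/2g = 0.01873·1690·0.4499 = 14.24 m
Minor: ΣK = 4.94; h_m = ΣK·V²/2g = 2.222 m
Total H_L = 14.24 + 2.222 = 16.46 m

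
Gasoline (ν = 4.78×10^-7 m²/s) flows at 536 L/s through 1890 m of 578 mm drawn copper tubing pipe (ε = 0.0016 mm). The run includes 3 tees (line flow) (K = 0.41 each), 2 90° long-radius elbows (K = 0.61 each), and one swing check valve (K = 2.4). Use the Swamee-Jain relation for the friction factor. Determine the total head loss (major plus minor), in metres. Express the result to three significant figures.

V = 4Q/(πD²) = 2.043 m/s; V²/2g = 0.2127 m
Re = 2.47×10^6, ε/D = 2.77×10^-6 → f = 0.01015 (Swamee-Jain)
Major: h_f = f(L/D)·V²/2g = 0.01015·3270·0.2127 = 7.057 m
Minor: ΣK = 4.85; h_m = ΣK·V²/2g = 1.032 m
Total H_L = 7.057 + 1.032 = 8.089 m

H_L ≈ 8.09 m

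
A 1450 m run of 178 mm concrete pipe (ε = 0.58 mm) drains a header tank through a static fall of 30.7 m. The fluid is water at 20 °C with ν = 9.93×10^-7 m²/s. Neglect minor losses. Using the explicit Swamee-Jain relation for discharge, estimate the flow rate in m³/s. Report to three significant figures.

Q ≈ 0.0410 m³/s

Swamee-Jain (Type II): Q = -0.965·√(gD⁵h_f/L)·ln[ε/(3.7D) + √(3.17ν²L/(gD³h_f))]
√(gD⁵h_f/L) = √(9.81·0.178⁵·30.7/1450) = 0.006092
ε/(3.7D) = 8.81×10^-4; √(3.17ν²L/(gD³h_f)) = 5.17×10^-5
Q = -0.965·0.006092·ln(9.323×10^-4) = 0.04102 m³/s
Check: V = 1.65 m/s, Re = 2.96×10^5, f = 0.02736, h_f = 30.9 m ≈ 30.7 m ✓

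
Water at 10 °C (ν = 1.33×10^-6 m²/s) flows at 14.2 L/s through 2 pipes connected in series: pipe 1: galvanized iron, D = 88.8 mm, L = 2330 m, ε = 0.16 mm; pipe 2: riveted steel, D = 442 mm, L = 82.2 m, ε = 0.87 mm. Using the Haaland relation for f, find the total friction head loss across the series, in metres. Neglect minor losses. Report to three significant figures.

H ≈ 168 m

Pipe 1: V = 2.293 m/s, Re = 1.53×10^5, ε/D = 0.00180, f = 0.02391, h_1 = f(L/D)V²/2g = 168.1 m
Pipe 2: V = 0.09255 m/s, Re = 3.08×10^4, ε/D = 0.00197, f = 0.02766, h_2 = f(L/D)V²/2g = 0.002245 m
Series → Q common, losses add: H = Σh = 168.1 m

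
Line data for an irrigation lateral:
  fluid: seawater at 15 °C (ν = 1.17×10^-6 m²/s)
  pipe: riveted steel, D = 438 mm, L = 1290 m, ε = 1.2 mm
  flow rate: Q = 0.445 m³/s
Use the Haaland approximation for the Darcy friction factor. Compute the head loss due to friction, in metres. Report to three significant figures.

h_f ≈ 33.6 m

V = 4Q/(πD²) = 4·0.445/(π·0.438²) = 2.953 m/s
Re = VD/ν = 2.953·0.438/1.17×10^-6 = 1.11×10^6 → turbulent
ε/D = 1.2/438 = 0.00274
Haaland: f = 0.02568
h_f = f(L/D)V²/(2g) = 0.02568·(1290/0.438)·2.953²/(2·9.81) = 33.62 m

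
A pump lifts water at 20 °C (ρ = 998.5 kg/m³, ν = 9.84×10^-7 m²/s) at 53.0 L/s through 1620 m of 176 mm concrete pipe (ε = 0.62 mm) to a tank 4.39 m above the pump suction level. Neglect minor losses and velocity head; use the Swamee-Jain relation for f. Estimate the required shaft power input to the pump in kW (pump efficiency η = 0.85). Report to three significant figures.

P_shaft ≈ 40.5 kW

V = 4Q/(πD²) = 2.179 m/s; Re = 3.90×10^5; ε/D = 0.00352; f = 0.02782
h_f = f(L/D)V²/2g = 61.95 m
Total head H = z + h_f = 4.39 + 61.95 = 66.34 m
P_hyd = ρgQH = 998.5·9.81·0.0530·66.34 = 34.44 kW
P_shaft = P_hyd/η = 34.44/0.85 = 40.52 kW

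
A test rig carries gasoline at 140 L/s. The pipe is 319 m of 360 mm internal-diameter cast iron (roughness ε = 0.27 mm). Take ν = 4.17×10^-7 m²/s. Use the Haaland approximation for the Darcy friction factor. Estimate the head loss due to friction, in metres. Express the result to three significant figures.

V = 4Q/(πD²) = 4·0.140/(π·0.360²) = 1.375 m/s
Re = VD/ν = 1.375·0.360/4.17×10^-7 = 1.19×10^6 → turbulent
ε/D = 0.27/360 = 7.50×10^-4
Haaland: f = 0.01864
h_f = f(L/D)V²/(2g) = 0.01864·(319/0.360)·1.375²/(2·9.81) = 1.593 m

h_f ≈ 1.59 m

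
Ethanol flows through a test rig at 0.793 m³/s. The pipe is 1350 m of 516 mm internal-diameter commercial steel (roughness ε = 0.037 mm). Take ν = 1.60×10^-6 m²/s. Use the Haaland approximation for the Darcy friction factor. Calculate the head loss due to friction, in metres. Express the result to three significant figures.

h_f ≈ 24.3 m

V = 4Q/(πD²) = 4·0.793/(π·0.516²) = 3.792 m/s
Re = VD/ν = 3.792·0.516/1.60×10^-6 = 1.22×10^6 → turbulent
ε/D = 0.037/516 = 7.17×10^-5
Haaland: f = 0.01265
h_f = f(L/D)V²/(2g) = 0.01265·(1350/0.516)·3.792²/(2·9.81) = 24.27 m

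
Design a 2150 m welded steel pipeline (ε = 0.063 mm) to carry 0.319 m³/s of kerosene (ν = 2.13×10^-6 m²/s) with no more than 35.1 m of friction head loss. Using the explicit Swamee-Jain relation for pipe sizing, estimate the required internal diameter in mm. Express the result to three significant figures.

D ≈ 384 mm

Swamee-Jain (Type III): D = 0.66·[ε^1.25·(LQ²/(gh_f))^4.75 + ν·Q^9.4·(L/(gh_f))^5.2]^0.04
LQ²/(gh_f) = 0.6354; L/(gh_f) = 6.244
Term 1 = ε^1.25·(…)^4.75 = 6.51×10^-7; Term 2 = ν·Q^9.4·(…)^5.2 = 6.32×10^-7
D = 0.66·(6.51×10^-7 + 6.32×10^-7)^0.04 = 0.3836 m = 384 mm
Check: V = 2.76 m/s, Re = 4.97×10^5, f = 0.01517, h_f = 33.0 m ≈ 35.1 m ✓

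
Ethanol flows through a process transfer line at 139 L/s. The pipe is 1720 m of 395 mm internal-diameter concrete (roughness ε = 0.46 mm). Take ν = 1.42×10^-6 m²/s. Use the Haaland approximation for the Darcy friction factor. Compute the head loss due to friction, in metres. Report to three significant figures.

h_f ≈ 6.04 m

V = 4Q/(πD²) = 4·0.139/(π·0.395²) = 1.134 m/s
Re = VD/ν = 1.134·0.395/1.42×10^-6 = 3.16×10^5 → turbulent
ε/D = 0.46/395 = 0.00116
Haaland: f = 0.02116
h_f = f(L/D)V²/(2g) = 0.02116·(1720/0.395)·1.134²/(2·9.81) = 6.041 m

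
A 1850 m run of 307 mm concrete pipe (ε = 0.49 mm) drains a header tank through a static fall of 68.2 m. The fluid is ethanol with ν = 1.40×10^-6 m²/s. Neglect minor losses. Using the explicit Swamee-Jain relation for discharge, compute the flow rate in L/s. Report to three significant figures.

Q ≈ 233 L/s

Swamee-Jain (Type II): Q = -0.965·√(gD⁵h_f/L)·ln[ε/(3.7D) + √(3.17ν²L/(gD³h_f))]
√(gD⁵h_f/L) = √(9.81·0.307⁵·68.2/1850) = 0.03140
ε/(3.7D) = 4.31×10^-4; √(3.17ν²L/(gD³h_f)) = 2.44×10^-5
Q = -0.965·0.03140·ln(4.557×10^-4) = 0.2332 m³/s
Check: V = 3.15 m/s, Re = 6.91×10^5, f = 0.02249, h_f = 68.5 m ≈ 68.2 m ✓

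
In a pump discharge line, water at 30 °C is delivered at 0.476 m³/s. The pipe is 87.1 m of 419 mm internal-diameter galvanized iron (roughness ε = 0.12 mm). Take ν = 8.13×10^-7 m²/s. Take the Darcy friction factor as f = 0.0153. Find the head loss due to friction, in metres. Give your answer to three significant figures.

h_f ≈ 1.93 m

V = 4Q/(πD²) = 4·0.476/(π·0.419²) = 3.452 m/s
h_f = f(L/D)V²/(2g) = 0.01530·(87.1/0.419)·3.452²/(2·9.81) = 1.932 m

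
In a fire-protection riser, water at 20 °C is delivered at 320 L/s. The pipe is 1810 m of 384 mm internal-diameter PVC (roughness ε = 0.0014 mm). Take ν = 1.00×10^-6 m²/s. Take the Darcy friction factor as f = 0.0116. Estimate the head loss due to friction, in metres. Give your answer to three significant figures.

h_f ≈ 21.3 m

V = 4Q/(πD²) = 4·0.320/(π·0.384²) = 2.763 m/s
h_f = f(L/D)V²/(2g) = 0.01160·(1810/0.384)·2.763²/(2·9.81) = 21.28 m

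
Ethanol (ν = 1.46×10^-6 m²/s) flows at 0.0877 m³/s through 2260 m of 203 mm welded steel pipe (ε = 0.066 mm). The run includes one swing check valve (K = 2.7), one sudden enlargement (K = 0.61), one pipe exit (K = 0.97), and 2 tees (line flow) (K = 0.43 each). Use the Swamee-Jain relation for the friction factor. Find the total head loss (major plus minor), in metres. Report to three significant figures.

V = 4Q/(πD²) = 2.710 m/s; V²/2g = 0.3742 m
Re = 3.77×10^5, ε/D = 3.25×10^-4 → f = 0.01691 (Swamee-Jain)
Major: h_f = f(L/D)·V²/2g = 0.01691·11133·0.3742 = 70.45 m
Minor: ΣK = 5.14; h_m = ΣK·V²/2g = 1.924 m
Total H_L = 70.45 + 1.924 = 72.38 m

H_L ≈ 72.4 m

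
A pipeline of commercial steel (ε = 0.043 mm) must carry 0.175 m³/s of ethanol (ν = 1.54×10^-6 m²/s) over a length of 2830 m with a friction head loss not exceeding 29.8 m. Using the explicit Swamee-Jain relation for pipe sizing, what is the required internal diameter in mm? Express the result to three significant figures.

Swamee-Jain (Type III): D = 0.66·[ε^1.25·(LQ²/(gh_f))^4.75 + ν·Q^9.4·(L/(gh_f))^5.2]^0.04
LQ²/(gh_f) = 0.2965; L/(gh_f) = 9.681
Term 1 = ε^1.25·(…)^4.75 = 1.08×10^-8; Term 2 = ν·Q^9.4·(…)^5.2 = 1.58×10^-8
D = 0.66·(1.08×10^-8 + 1.58×10^-8)^0.04 = 0.3285 m = 329 mm
Check: V = 2.06 m/s, Re = 4.40×10^5, f = 0.01502, h_f = 28.1 m ≈ 29.8 m ✓

D ≈ 329 mm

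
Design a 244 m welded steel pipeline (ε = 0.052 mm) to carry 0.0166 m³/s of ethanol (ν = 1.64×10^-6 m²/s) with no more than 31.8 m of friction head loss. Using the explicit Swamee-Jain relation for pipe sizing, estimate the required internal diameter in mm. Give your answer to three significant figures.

Swamee-Jain (Type III): D = 0.66·[ε^1.25·(LQ²/(gh_f))^4.75 + ν·Q^9.4·(L/(gh_f))^5.2]^0.04
LQ²/(gh_f) = 2.155×10^-4; L/(gh_f) = 0.7822
Term 1 = ε^1.25·(…)^4.75 = 1.70×10^-23; Term 2 = ν·Q^9.4·(…)^5.2 = 8.49×10^-24
D = 0.66·(1.70×10^-23 + 8.49×10^-24)^0.04 = 0.08237 m = 82.4 mm
Check: V = 3.12 m/s, Re = 1.56×10^5, f = 0.02001, h_f = 29.3 m ≈ 31.8 m ✓

D ≈ 82.4 mm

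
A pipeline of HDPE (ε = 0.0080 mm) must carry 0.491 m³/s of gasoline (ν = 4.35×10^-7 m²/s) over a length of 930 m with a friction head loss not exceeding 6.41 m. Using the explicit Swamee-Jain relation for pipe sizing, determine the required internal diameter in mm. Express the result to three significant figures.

D ≈ 497 mm

Swamee-Jain (Type III): D = 0.66·[ε^1.25·(LQ²/(gh_f))^4.75 + ν·Q^9.4·(L/(gh_f))^5.2]^0.04
LQ²/(gh_f) = 3.565; L/(gh_f) = 14.79
Term 1 = ε^1.25·(…)^4.75 = 1.78×10^-4; Term 2 = ν·Q^9.4·(…)^5.2 = 6.58×10^-4
D = 0.66·(1.78×10^-4 + 6.58×10^-4)^0.04 = 0.4971 m = 497 mm
Check: V = 2.53 m/s, Re = 2.89×10^6, f = 0.01049, h_f = 6.40 m ≈ 6.41 m ✓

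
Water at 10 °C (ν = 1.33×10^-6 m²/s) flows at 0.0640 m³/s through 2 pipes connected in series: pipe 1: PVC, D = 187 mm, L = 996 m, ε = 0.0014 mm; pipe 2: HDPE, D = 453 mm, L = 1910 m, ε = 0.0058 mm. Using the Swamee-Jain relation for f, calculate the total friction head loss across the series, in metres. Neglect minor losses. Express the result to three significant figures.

H ≈ 21.6 m

Pipe 1: V = 2.330 m/s, Re = 3.28×10^5, ε/D = 7.49×10^-6, f = 0.01423, h_1 = f(L/D)V²/2g = 20.98 m
Pipe 2: V = 0.3971 m/s, Re = 1.35×10^5, ε/D = 1.28×10^-5, f = 0.01688, h_2 = f(L/D)V²/2g = 0.5720 m
Series → Q common, losses add: H = Σh = 21.55 m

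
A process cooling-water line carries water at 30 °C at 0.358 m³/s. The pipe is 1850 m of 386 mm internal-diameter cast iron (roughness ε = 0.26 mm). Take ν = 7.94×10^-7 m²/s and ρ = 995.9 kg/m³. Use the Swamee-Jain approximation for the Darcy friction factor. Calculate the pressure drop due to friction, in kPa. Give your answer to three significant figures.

V = 4Q/(πD²) = 4·0.358/(π·0.386²) = 3.059 m/s
Re = VD/ν = 3.059·0.386/7.94×10^-7 = 1.49×10^6 → turbulent
ε/D = 0.26/386 = 6.74×10^-4
Swamee-Jain: f = 0.01823
h_f = f(L/D)V²/(2g) = 0.01823·(1850/0.386)·3.059²/(2·9.81) = 41.68 m
Δp = ρg·h_f = 995.9·9.81·41.68 = 407.2 kPa

Δp ≈ 407 kPa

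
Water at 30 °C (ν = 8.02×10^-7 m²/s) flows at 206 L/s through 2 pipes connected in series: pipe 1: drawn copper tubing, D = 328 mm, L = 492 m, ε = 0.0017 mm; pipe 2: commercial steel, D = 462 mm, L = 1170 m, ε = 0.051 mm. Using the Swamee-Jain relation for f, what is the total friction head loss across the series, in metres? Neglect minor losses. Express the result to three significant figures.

Pipe 1: V = 2.438 m/s, Re = 9.97×10^5, ε/D = 5.18×10^-6, f = 0.01174, h_1 = f(L/D)V²/2g = 5.336 m
Pipe 2: V = 1.229 m/s, Re = 7.08×10^5, ε/D = 1.10×10^-4, f = 0.01407, h_2 = f(L/D)V²/2g = 2.743 m
Series → Q common, losses add: H = Σh = 8.079 m

H ≈ 8.08 m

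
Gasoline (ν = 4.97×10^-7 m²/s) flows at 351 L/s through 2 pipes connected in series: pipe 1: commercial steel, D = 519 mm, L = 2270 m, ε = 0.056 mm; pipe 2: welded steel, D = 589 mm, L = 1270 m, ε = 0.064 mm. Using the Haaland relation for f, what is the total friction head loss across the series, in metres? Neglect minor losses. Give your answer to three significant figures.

H ≈ 10.3 m

Pipe 1: V = 1.659 m/s, Re = 1.73×10^6, ε/D = 1.08×10^-4, f = 0.01297, h_1 = f(L/D)V²/2g = 7.958 m
Pipe 2: V = 1.288 m/s, Re = 1.53×10^6, ε/D = 1.09×10^-4, f = 0.01307, h_2 = f(L/D)V²/2g = 2.384 m
Series → Q common, losses add: H = Σh = 10.34 m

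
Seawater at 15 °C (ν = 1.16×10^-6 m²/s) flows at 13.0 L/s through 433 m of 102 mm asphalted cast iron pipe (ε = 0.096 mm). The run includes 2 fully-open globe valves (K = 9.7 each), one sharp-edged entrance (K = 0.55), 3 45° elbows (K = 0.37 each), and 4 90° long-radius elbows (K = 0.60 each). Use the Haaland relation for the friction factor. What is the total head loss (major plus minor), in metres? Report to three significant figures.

H_L ≈ 14.6 m

V = 4Q/(πD²) = 1.591 m/s; V²/2g = 0.1290 m
Re = 1.40×10^5, ε/D = 9.41×10^-4 → f = 0.02116 (Haaland)
Major: h_f = f(L/D)·V²/2g = 0.02116·4245·0.1290 = 11.59 m
Minor: ΣK = 23.5; h_m = ΣK·V²/2g = 3.026 m
Total H_L = 11.59 + 3.026 = 14.61 m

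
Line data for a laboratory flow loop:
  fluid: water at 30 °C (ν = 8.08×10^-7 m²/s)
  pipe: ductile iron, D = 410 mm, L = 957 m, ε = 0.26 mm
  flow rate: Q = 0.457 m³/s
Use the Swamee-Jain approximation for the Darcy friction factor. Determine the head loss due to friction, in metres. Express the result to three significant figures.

V = 4Q/(πD²) = 4·0.457/(π·0.410²) = 3.461 m/s
Re = VD/ν = 3.461·0.410/8.08×10^-7 = 1.76×10^6 → turbulent
ε/D = 0.26/410 = 6.34×10^-4
Swamee-Jain: f = 0.01795
h_f = f(L/D)V²/(2g) = 0.01795·(957/0.410)·3.461²/(2·9.81) = 25.58 m

h_f ≈ 25.6 m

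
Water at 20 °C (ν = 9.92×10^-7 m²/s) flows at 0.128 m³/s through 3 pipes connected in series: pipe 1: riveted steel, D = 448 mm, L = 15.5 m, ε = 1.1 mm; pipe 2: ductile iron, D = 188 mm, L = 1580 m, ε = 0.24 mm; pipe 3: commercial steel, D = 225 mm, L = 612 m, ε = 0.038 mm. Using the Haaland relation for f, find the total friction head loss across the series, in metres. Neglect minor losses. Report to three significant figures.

Pipe 1: V = 0.8120 m/s, Re = 3.67×10^5, ε/D = 0.00246, f = 0.02518, h_1 = f(L/D)V²/2g = 0.02928 m
Pipe 2: V = 4.611 m/s, Re = 8.74×10^5, ε/D = 0.00128, f = 0.02115, h_2 = f(L/D)V²/2g = 192.7 m
Pipe 3: V = 3.219 m/s, Re = 7.30×10^5, ε/D = 1.69×10^-4, f = 0.01453, h_3 = f(L/D)V²/2g = 20.88 m
Series → Q common, losses add: H = Σh = 213.6 m

H ≈ 214 m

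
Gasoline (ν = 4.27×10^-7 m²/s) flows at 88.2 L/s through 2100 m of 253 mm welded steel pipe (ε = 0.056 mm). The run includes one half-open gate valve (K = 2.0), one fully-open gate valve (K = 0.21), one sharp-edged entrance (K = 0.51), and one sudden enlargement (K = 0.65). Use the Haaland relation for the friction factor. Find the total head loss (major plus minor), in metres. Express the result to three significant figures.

H_L ≈ 19.8 m

V = 4Q/(πD²) = 1.754 m/s; V²/2g = 0.1569 m
Re = 1.04×10^6, ε/D = 2.21×10^-4 → f = 0.01480 (Haaland)
Major: h_f = f(L/D)·V²/2g = 0.01480·8300·0.1569 = 19.28 m
Minor: ΣK = 3.37; h_m = ΣK·V²/2g = 0.5287 m
Total H_L = 19.28 + 0.5287 = 19.81 m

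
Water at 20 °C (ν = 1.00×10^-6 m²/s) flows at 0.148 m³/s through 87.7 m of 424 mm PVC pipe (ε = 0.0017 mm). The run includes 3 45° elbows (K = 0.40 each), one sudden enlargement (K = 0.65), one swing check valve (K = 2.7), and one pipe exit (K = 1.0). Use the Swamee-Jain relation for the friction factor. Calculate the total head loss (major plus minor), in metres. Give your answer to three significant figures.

V = 4Q/(πD²) = 1.048 m/s; V²/2g = 0.05600 m
Re = 4.44×10^5, ε/D = 4.01×10^-6 → f = 0.01343 (Swamee-Jain)
Major: h_f = f(L/D)·V²/2g = 0.01343·206.8·0.05600 = 0.1556 m
Minor: ΣK = 5.55; h_m = ΣK·V²/2g = 0.3108 m
Total H_L = 0.1556 + 0.3108 = 0.4664 m

H_L ≈ 0.466 m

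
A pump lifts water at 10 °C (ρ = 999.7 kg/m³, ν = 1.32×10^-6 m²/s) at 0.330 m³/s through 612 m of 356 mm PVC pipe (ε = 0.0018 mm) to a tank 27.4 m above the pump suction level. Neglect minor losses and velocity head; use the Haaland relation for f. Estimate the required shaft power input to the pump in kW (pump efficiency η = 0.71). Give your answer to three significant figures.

P_shaft ≈ 177 kW

V = 4Q/(πD²) = 3.315 m/s; Re = 8.94×10^5; ε/D = 5.06×10^-6; f = 0.01189
h_f = f(L/D)V²/2g = 11.45 m
Total head H = z + h_f = 27.4 + 11.45 = 38.85 m
P_hyd = ρgQH = 999.7·9.81·0.330·38.85 = 125.7 kW
P_shaft = P_hyd/η = 125.7/0.71 = 177.1 kW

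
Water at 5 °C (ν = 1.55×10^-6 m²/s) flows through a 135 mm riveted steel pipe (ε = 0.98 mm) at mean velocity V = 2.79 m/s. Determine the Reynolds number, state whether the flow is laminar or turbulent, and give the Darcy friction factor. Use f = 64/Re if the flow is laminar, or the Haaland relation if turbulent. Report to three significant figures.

Re = VD/ν = 2.790·0.135/1.55×10^-6 = 2.43×10^5
Re > 4000 → turbulent; ε/D = 0.00726
Haaland: f = 0.03446

Re ≈ 2.43×10^5; turbulent; f ≈ 0.0345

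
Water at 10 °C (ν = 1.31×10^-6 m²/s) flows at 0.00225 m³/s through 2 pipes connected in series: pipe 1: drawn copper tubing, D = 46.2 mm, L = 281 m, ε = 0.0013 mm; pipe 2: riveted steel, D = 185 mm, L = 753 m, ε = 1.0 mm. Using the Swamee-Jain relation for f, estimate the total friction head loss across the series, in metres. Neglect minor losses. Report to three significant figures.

Pipe 1: V = 1.342 m/s, Re = 4.73×10^4, ε/D = 2.81×10^-5, f = 0.02113, h_1 = f(L/D)V²/2g = 11.80 m
Pipe 2: V = 0.08370 m/s, Re = 1.18×10^4, ε/D = 0.00541, f = 0.03790, h_2 = f(L/D)V²/2g = 0.05508 m
Series → Q common, losses add: H = Σh = 11.86 m

H ≈ 11.9 m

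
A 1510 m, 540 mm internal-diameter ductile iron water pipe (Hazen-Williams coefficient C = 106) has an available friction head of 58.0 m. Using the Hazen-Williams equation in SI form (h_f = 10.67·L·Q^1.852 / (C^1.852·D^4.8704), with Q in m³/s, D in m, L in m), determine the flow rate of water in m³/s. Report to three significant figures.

Q ≈ 1.00 m³/s

Rearranging: Q = [h_f·C^1.852·D^4.8704 / (10.67·L)]^(1/1.852)
Q = [58.0·106^1.852·0.540^4.8704 / (10.67·1510)]^0.540 = 1.005 m³/s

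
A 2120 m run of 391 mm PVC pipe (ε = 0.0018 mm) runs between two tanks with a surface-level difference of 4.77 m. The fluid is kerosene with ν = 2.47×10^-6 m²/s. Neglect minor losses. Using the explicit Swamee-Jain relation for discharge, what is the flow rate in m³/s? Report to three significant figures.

Swamee-Jain (Type II): Q = -0.965·√(gD⁵h_f/L)·ln[ε/(3.7D) + √(3.17ν²L/(gD³h_f))]
√(gD⁵h_f/L) = √(9.81·0.391⁵·4.77/2120) = 0.01420
ε/(3.7D) = 1.24×10^-6; √(3.17ν²L/(gD³h_f)) = 1.21×10^-4
Q = -0.965·0.01420·ln(1.223×10^-4) = 0.1235 m³/s
Check: V = 1.03 m/s, Re = 1.63×10^5, f = 0.01621, h_f = 4.74 m ≈ 4.77 m ✓

Q ≈ 0.123 m³/s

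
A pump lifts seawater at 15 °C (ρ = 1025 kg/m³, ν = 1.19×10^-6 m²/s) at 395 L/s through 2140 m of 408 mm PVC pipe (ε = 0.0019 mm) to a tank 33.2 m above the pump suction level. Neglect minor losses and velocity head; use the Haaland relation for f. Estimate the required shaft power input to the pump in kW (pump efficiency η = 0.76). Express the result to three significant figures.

V = 4Q/(πD²) = 3.021 m/s; Re = 1.04×10^6; ε/D = 4.66×10^-6; f = 0.01160
h_f = f(L/D)V²/2g = 28.30 m
Total head H = z + h_f = 33.2 + 28.30 = 61.50 m
P_hyd = ρgQH = 1025·9.81·0.395·61.50 = 244.3 kW
P_shaft = P_hyd/η = 244.3/0.76 = 321.4 kW

P_shaft ≈ 321 kW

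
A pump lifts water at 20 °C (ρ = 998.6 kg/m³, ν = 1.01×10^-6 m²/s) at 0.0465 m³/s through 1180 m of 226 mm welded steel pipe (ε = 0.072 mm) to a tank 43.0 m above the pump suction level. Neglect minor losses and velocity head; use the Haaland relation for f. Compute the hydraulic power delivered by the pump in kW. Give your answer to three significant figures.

P_hyd ≈ 22.4 kW

V = 4Q/(πD²) = 1.159 m/s; Re = 2.59×10^5; ε/D = 3.19×10^-4; f = 0.01716
h_f = f(L/D)V²/2g = 6.135 m
Total head H = z + h_f = 43.0 + 6.135 = 49.13 m
P_hyd = ρgQH = 998.6·9.81·0.0465·49.13 = 22.38 kW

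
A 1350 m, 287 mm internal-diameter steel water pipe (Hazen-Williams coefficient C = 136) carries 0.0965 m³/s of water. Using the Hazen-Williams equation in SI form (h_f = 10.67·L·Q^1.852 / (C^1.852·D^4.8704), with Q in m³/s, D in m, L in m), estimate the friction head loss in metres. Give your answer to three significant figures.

h_f = 10.67·1350·0.0965^1.852 / (136^1.852·0.287^4.8704) = 9.265 m

h_f ≈ 9.27 m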